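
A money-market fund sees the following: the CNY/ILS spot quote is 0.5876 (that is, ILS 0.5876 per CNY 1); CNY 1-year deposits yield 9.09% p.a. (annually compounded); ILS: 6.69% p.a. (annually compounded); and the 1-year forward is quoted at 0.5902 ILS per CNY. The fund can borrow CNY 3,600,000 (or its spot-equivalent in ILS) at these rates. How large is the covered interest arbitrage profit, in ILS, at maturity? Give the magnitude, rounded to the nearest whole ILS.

ILS 60,979

T = 1 year.
Route A — deposit CNY, sell forward: 3,600,000 × 1.090900 × 0.5902 = ILS 2,317,857.05.
Route B — convert at spot, deposit ILS: 3,600,000 × 0.5876 × 1.066900 = ILS 2,256,877.58.
The quoted forward overvalues CNY, so borrow ILS, buy CNY at spot, deposit the CNY at 9.09%, and sell the proceeds forward at 0.5902.
The gap between the two covered legs is ILS 60,979.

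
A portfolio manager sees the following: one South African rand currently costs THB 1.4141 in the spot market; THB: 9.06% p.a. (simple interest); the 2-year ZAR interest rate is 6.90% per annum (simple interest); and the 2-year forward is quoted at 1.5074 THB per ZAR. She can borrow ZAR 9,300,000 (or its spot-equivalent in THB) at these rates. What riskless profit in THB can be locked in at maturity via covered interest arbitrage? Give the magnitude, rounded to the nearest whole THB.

THB 419,302

T = 2 years.
Route A — deposit ZAR, sell forward: 9,300,000 × 1.138000 × 1.5074 = THB 15,953,417.16.
Route B — convert at spot, deposit THB: 9,300,000 × 1.4141 × 1.181200 = THB 15,534,114.76.
The quoted forward overvalues ZAR, so borrow THB, buy ZAR at spot, deposit the ZAR at 6.90%, and sell the proceeds forward at 1.5074.
The gap between the two covered legs is THB 419,302.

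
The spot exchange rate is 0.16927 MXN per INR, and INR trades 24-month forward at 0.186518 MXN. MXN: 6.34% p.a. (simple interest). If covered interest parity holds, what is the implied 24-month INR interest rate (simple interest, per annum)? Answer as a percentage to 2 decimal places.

T = 2 years.
By CIP, F/S equals the MXN-to-INR growth ratio: 0.186518/0.16927 = 1.1018964.
The MXN side grows by 1 + 0.0634×2 = 1.126800.
That pins the INR growth at 1.0226007.
(1.0226007 − 1)/T = 0.011300, i.e. 1.13%.

1.13%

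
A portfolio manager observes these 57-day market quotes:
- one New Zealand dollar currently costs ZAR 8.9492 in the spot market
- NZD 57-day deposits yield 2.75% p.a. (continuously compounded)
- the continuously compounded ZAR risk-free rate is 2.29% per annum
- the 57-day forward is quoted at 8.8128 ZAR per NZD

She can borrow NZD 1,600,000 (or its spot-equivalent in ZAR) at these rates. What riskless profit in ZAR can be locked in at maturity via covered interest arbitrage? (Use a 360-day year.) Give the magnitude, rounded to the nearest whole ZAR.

ZAR 208,722

T = 57/360 years.
Invest the NZD and cover forward: 1,600,000 × 1.0043636598 × 8.8128 = ZAR 14,162,009.70.
Convert at spot and invest in ZAR: 1,600,000 × 8.9492 × 1.0036324146 = ZAR 14,370,731.53.
The quoted forward undervalues NZD, so borrow NZD, convert to ZAR at spot, deposit the ZAR at 2.29%, and buy NZD forward at 8.8128 to cover the loan.
Profit = 14,370,731.53 − 14,162,009.70 = ZAR 208,722.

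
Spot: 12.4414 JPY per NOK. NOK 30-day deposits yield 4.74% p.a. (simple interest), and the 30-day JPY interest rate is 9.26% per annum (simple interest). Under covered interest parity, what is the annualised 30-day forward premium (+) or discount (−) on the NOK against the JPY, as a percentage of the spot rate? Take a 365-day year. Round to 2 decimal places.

+4.50%

T = 30/365 years.
F = S · g_JPY/g_NOK = 12.4414 × 1.007611/1.0038959 = 12.4874417.
Annualised premium = (F − S)/S × (1/T) = (12.4874417 − 12.4414)/12.4414 ÷ (30/365) = 4.50%.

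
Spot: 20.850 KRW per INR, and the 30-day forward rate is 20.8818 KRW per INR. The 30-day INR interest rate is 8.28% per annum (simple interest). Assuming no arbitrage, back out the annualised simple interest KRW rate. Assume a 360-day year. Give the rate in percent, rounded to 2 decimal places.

T = 30/360 years.
F/S = 20.8818/20.85 = 1.0015252 = (growth of KRW) / (growth of INR).
The INR side grows by 1 + 0.0828×30/360 = 1.006900.
So the KRW growth factor = 1.0084357.
r = (1.0084357 − 1)/(30/360) = 0.101228 → 10.12%.

10.12%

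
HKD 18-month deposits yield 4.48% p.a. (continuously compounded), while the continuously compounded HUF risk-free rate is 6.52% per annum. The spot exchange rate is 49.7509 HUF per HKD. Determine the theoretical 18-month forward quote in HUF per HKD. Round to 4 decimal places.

T = 18/12 years.
HUF accumulates by e^(0.0652×18/12) = 1.10274221.
HKD accumulates by e^(0.0448×18/12) = 1.06950936.
Forward (HUF per HKD) = 49.7509 × 1.10274221 / 1.06950936 = 51.296809.

51.2968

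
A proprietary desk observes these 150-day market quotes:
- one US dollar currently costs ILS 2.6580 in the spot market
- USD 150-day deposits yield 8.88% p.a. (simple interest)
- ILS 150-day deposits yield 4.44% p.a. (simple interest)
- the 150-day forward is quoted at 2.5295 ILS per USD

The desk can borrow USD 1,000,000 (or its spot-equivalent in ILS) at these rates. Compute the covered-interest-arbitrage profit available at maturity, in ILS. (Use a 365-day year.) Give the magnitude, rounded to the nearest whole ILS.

T = 150/365 years.
Invest the USD and cover forward: 1,000,000 × 1.036493151 × 2.5295 = ILS 2,621,809.43.
Convert at spot and invest in ILS: 1,000,000 × 2.6580 × 1.018246575 = ILS 2,706,499.40.
The quoted forward undervalues USD, so borrow USD, convert to ILS at spot, deposit the ILS at 4.44%, and buy USD forward at 2.5295 to cover the loan.
Arbitrage profit = |2,621,809.43 − 2,706,499.40| = ILS 84,690.

ILS 84,690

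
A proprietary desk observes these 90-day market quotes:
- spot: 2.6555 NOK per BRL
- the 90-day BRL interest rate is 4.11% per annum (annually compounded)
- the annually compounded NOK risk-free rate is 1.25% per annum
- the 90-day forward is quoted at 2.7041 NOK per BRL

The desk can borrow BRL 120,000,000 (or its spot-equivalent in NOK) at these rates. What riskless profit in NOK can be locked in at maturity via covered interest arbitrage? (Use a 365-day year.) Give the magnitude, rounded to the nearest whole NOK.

T = 90/365 years.
Keep in BRL, deliver into the forward: 120,000,000·1.00998100505·2.7041 = NOK 327,730,756.29.
Swap to NOK now, deposit: 120,000,000·2.6555·1.00306778317 = NOK 319,637,579.78.
The quoted forward overvalues BRL, so borrow NOK, buy BRL at spot, deposit the BRL at 4.11%, and sell the proceeds forward at 2.7041.
The gap between the two covered legs is NOK 8,093,177.

NOK 8,093,177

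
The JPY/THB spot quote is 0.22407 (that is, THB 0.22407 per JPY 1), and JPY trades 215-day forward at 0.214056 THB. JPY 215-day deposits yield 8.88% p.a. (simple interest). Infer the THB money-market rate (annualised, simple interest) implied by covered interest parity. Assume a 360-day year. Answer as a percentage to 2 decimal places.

T = 215/360 years.
By CIP, F/S equals the THB-to-JPY growth ratio: 0.214056/0.22407 = 0.9553086.
The JPY side grows by 1 + 0.0888×215/360 = 1.0530333.
That pins the THB growth at 1.0059718.
r = (1.0059718 − 1)/(215/360) = 0.009999 → 1.00%.

1.00%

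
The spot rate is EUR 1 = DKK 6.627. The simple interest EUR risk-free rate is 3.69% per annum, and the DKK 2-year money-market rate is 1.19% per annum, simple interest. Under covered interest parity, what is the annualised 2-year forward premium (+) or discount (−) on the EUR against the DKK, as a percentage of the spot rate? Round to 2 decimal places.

T = 2 years.
F = S · g_DKK/g_EUR = 6.627 × 1.023800/1.073800 = 6.318423.
(F − S)/S ÷ T = (6.318423 − 6.627)/6.627/2 = -0.023282 → -2.33%.

-2.33%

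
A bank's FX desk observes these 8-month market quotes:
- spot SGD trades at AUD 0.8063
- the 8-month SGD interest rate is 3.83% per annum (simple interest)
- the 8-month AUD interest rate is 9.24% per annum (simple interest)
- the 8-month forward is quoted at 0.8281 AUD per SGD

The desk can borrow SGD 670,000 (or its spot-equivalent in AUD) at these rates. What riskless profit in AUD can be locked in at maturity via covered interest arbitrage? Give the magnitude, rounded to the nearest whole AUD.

AUD 4,505

T = 8/12 years.
Invest the SGD and cover forward: 670,000 × 1.02553333 × 0.8281 = AUD 568,993.58.
Convert at spot and invest in AUD: 670,000 × 0.8063 × 1.061600 = AUD 573,498.61.
The quoted forward undervalues SGD, so borrow SGD, convert to AUD at spot, deposit the AUD at 9.24%, and buy SGD forward at 0.8281 to cover the loan.
Arbitrage profit = |568,993.58 − 573,498.61| = AUD 4,505.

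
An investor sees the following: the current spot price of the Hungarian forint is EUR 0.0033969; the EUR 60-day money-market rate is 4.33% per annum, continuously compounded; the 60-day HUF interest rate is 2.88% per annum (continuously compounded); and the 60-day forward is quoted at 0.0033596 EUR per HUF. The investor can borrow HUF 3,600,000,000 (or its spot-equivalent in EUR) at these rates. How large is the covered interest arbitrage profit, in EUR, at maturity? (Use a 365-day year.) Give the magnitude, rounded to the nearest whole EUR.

EUR 164,239

T = 60/365 years.
Invest the HUF and cover forward: 3,600,000,000 × 1.0047454708 × 0.0033596 = EUR 12,151,954.38.
Convert at spot and invest in EUR: 3,600,000,000 × 0.0033969 × 1.0071432 = EUR 12,316,193.05.
The quoted forward undervalues HUF, so borrow HUF, convert to EUR at spot, deposit the EUR at 4.33%, and buy HUF forward at 0.0033596 to cover the loan.
Profit = 12,316,193.05 − 12,151,954.38 = EUR 164,239.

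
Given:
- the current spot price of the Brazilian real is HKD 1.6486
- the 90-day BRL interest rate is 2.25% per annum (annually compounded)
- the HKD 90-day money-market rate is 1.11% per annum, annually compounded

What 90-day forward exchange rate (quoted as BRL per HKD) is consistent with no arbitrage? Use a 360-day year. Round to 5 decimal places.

T = 90/360 years.
HKD accumulates by (1 + 0.0111)^(90/360) = 1.0027635.
Growth of 1 BRL over T: (1 + 0.0225)^(90/360) = 1.0055782.
Forward (HKD per BRL) = 1.6486 × 1.0027635 / 1.0055782 = 1.643985.
Quoted the other way: 1/1.643985 = 0.60828 BRL per HKD.

0.60828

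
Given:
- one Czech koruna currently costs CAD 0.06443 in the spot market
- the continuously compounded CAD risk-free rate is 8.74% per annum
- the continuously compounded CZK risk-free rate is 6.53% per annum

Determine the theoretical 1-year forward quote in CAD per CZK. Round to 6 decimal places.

T = 1 year.
CAD accumulates by e^(0.0874×1) = 1.0913331.
Growth of 1 CZK over T: e^(0.0653×1) = 1.0674792.
Forward (CAD per CZK) = 0.06443 × 1.0913331 / 1.0674792 = 0.06586975.

0.065870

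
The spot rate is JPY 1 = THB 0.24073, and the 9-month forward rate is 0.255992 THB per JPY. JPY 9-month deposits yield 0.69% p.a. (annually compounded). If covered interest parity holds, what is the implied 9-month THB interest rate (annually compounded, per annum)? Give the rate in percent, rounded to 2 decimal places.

T = 9/12 years.
By CIP, F/S equals the THB-to-JPY growth ratio: 0.255992/0.24073 = 1.0633988.
JPY growth factor: (1 + 0.0069)^(9/12) = 1.0051705.
Hence g_THB = 1.0688971.
r = 1.0688971^(12/9) − 1 = 0.092902 → 9.29%.

9.29%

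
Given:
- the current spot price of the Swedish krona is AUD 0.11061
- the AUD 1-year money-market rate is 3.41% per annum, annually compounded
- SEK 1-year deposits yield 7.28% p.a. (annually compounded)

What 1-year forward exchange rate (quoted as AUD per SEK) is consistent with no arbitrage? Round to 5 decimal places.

0.10662

T = 1 year.
AUD accumulates by (1 + 0.0341)^1 = 1.034100.
Growth of 1 SEK over T: (1 + 0.0728)^1 = 1.072800.
So F = 0.11061 × 1.034100 / 1.072800 = 0.1066199 (AUD/SEK).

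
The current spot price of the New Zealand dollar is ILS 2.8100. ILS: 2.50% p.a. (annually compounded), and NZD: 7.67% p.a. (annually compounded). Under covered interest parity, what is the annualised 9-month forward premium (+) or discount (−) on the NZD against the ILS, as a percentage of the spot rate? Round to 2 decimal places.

T = 9/12 years.
CIP forward (ILS per NZD) = 2.81 × 1.018692/1.0569904 = 2.7081840.
(F − S)/S ÷ T = (2.7081840 − 2.81)/2.81/(9/12) = -0.048311 → -4.83%.

-4.83%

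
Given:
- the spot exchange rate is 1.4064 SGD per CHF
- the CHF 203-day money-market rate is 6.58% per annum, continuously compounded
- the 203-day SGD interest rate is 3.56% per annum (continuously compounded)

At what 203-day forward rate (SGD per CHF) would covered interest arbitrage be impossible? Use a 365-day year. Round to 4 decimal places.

T = 203/365 years.
SGD accumulates by e^(0.0356×203/365) = 1.0199968.
Growth of 1 CHF over T: e^(0.0658×203/365) = 1.0372735.
Forward (SGD per CHF) = 1.4064 × 1.0199968 / 1.0372735 = 1.382975.

1.3830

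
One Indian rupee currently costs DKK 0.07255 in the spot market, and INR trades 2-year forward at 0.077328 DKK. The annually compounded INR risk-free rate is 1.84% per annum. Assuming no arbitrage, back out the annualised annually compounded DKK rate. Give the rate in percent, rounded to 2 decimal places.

T = 2 years.
By CIP, F/S equals the DKK-to-INR growth ratio: 0.077328/0.07255 = 1.0658580.
INR growth factor: (1 + 0.0184)^2 = 1.0371386.
That pins the DKK growth at 1.1054425.
r = 1.1054425^(1/2) − 1 = 0.051400 → 5.14%.

5.14%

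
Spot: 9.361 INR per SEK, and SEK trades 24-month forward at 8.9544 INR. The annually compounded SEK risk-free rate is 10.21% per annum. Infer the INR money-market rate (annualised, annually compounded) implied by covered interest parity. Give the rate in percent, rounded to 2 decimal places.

T = 2 years.
CIP gives F = S · g_INR/g_SEK, so g_INR/g_SEK = 8.9544/9.361 = 0.9565645.
SEK growth factor: (1 + 0.1021)^2 = 1.2146244.
Hence g_INR = 1.1618666.
Annualise: 1.1618666^(1/2) − 1 = 0.077899 = 7.79%.

7.79%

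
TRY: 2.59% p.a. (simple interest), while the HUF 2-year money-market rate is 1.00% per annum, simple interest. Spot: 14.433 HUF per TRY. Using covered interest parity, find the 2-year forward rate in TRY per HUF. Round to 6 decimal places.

0.071446

T = 2 years.
Growth of 1 HUF over T: 1 + 0.0100×2 = 1.020000.
TRY accumulates by 1 + 0.0259×2 = 1.051800.
Forward (HUF per TRY) = 14.433 × 1.020000 / 1.051800 = 13.99663.
Invert for TRY per HUF: 1 / 13.99663 = 0.071446.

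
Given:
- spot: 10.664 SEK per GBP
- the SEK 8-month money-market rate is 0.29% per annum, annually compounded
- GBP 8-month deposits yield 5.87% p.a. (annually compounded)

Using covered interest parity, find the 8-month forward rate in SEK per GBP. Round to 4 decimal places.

T = 8/12 years.
Growth of 1 SEK over T: (1 + 0.0029)^(8/12) = 1.0019324.
Growth of 1 GBP over T: (1 + 0.0587)^(8/12) = 1.03876014.
So F = 10.664 × 1.0019324 / 1.03876014 = 10.285923 (SEK/GBP).

10.2859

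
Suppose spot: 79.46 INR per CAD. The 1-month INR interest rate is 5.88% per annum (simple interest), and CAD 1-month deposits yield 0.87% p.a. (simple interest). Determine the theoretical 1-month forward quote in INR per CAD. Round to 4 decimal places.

T = 1/12 years.
INR accumulates by 1 + 0.0588×1/12 = 1.004900.
Growth of 1 CAD over T: 1 + 0.0087×1/12 = 1.000725.
So F = 79.46 × 1.004900 / 1.000725 = 79.791505 (INR/CAD).

79.7915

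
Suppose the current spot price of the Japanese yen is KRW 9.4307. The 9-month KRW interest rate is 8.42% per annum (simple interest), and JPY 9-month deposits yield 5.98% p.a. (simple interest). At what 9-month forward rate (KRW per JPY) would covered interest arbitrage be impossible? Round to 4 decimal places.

9.5959

T = 9/12 years.
KRW accumulates by 1 + 0.0842×9/12 = 1.063150.
JPY growth factor: 1 + 0.0598×9/12 = 1.044850.
CIP: F = S · (grow KRW)/(grow JPY) = 9.4307 × 1.063150/1.044850 = 9.595874 KRW per JPY.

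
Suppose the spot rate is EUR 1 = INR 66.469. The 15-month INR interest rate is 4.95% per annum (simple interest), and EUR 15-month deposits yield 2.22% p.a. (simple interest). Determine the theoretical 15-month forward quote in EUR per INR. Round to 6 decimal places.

T = 15/12 years.
INR accumulates by 1 + 0.0495×15/12 = 1.061875.
EUR accumulates by 1 + 0.0222×15/12 = 1.027750.
So F = 66.469 × 1.061875 / 1.027750 = 68.67601 (INR/EUR).
Invert for EUR per INR: 1 / 68.67601 = 0.014561.

0.014561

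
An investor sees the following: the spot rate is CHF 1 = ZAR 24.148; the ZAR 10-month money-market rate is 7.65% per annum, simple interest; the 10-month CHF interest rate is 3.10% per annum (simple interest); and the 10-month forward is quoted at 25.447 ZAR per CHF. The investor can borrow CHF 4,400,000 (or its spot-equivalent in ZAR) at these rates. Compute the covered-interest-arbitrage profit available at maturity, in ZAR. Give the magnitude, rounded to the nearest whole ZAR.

T = 10/12 years.
Keep in CHF, deliver into the forward: 4,400,000·1.02583333333·25.447 = ZAR 114,859,275.67.
Swap to ZAR now, deposit: 4,400,000·24.148·1.063750 = ZAR 113,024,714.00.
The quoted forward overvalues CHF, so borrow ZAR, buy CHF at spot, deposit the CHF at 3.10%, and sell the proceeds forward at 25.447.
Profit = 114,859,275.67 − 113,024,714.00 = ZAR 1,834,562.

ZAR 1,834,562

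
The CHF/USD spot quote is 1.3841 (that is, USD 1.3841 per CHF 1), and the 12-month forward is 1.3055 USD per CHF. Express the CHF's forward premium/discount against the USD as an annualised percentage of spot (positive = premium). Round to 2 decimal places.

-5.68%

T = 1 year.
CHF trades forward at -5.67878% vs spot over the period.
Per annum: -0.0567878 / 1 = -0.056788 = -5.68%.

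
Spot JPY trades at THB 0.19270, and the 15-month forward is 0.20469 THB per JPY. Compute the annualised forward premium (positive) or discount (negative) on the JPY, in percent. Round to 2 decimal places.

+4.98%

T = 15/12 years.
JPY trades forward at +6.22211% vs spot over the period.
Annualise by dividing by T: 0.0622211 / (15/12) = 0.049777 → 4.98%.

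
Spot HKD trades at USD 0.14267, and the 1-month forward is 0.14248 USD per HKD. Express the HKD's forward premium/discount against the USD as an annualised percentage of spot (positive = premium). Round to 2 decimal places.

T = 1/12 years.
HKD trades forward at -0.13317% vs spot over the period.
Per annum: -0.0013317 / (1/12) = -0.015980 = -1.60%.

-1.60%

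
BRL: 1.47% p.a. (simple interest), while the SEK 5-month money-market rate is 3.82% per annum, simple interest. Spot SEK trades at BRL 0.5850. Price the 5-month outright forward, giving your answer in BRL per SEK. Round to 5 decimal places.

0.57936

T = 5/12 years.
BRL growth factor: 1 + 0.0147×5/12 = 1.006125.
Growth of 1 SEK over T: 1 + 0.0382×5/12 = 1.0159167.
So F = 0.585 × 1.006125 / 1.0159167 = 0.5793616 (BRL/SEK).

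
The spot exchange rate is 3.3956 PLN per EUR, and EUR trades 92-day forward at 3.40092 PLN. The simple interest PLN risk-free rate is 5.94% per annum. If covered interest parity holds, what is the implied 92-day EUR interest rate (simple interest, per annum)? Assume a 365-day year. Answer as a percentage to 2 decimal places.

5.31%

T = 92/365 years.
CIP gives F = S · g_PLN/g_EUR, so g_PLN/g_EUR = 3.40092/3.3956 = 1.0015667.
PLN growth factor: 1 + 0.0594×92/365 = 1.0149721.
Hence g_EUR = 1.0133844.
(1.0133844 − 1)/T = 0.053101, i.e. 5.31%.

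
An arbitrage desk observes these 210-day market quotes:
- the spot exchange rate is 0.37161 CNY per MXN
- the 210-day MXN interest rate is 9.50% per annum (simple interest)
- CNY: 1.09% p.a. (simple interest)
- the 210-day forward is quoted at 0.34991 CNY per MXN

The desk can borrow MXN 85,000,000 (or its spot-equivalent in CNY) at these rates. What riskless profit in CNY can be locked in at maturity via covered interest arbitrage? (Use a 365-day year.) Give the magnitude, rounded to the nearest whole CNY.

T = 210/365 years.
Keep in MXN, deliver into the forward: 85,000,000·1.0546575342·0.34991 = CNY 31,367,993.51.
Swap to CNY now, deposit: 85,000,000·0.37161·1.0062712329 = CNY 31,784,938.49.
The quoted forward undervalues MXN, so borrow MXN, convert to CNY at spot, deposit the CNY at 1.09%, and buy MXN forward at 0.34991 to cover the loan.
Arbitrage profit = |31,367,993.51 − 31,784,938.49| = CNY 416,945.

CNY 416,945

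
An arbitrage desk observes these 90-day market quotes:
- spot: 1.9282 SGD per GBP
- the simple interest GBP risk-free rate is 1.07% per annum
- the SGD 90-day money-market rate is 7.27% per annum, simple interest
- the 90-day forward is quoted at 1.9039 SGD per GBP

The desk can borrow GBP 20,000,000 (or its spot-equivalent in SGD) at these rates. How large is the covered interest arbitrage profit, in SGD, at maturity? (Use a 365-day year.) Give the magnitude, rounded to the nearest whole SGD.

SGD 1,076,836

T = 90/365 years.
Invest the GBP and cover forward: 20,000,000 × 1.0026383562 × 1.9039 = SGD 38,178,463.33.
Convert at spot and invest in SGD: 20,000,000 × 1.9282 × 1.0179260274 = SGD 39,255,299.32.
The quoted forward undervalues GBP, so borrow GBP, convert to SGD at spot, deposit the SGD at 7.27%, and buy GBP forward at 1.9039 to cover the loan.
Profit = 39,255,299.32 − 38,178,463.33 = SGD 1,076,836.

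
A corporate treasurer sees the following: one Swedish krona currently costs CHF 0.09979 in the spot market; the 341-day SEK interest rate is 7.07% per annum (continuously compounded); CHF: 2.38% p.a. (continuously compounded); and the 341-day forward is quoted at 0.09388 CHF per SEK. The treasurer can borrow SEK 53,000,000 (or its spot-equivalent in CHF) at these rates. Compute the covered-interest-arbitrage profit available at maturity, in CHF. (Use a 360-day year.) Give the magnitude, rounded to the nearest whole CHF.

T = 341/360 years.
Keep in SEK, deliver into the forward: 53,000,000·1.069261915·0.09388 = CHF 5,320,262.35.
Swap to CHF now, deposit: 53,000,000·0.09979·1.022799923 = CHF 5,409,455.83.
The quoted forward undervalues SEK, so borrow SEK, convert to CHF at spot, deposit the CHF at 2.38%, and buy SEK forward at 0.09388 to cover the loan.
The gap between the two covered legs is CHF 89,193.

CHF 89,193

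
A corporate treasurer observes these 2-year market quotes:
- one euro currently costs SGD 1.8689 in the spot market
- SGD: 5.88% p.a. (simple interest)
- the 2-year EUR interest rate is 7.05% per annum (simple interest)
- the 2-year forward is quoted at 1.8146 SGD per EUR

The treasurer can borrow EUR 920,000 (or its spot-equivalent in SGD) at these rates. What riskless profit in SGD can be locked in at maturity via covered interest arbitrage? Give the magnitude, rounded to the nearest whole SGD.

T = 2 years.
Route A — deposit EUR, sell forward: 920,000 × 1.141000 × 1.8146 = SGD 1,904,821.91.
Route B — convert at spot, deposit SGD: 920,000 × 1.8689 × 1.117600 = SGD 1,921,588.03.
The quoted forward undervalues EUR, so borrow EUR, convert to SGD at spot, deposit the SGD at 5.88%, and buy EUR forward at 1.8146 to cover the loan.
Profit = 1,921,588.03 − 1,904,821.91 = SGD 16,766.

SGD 16,766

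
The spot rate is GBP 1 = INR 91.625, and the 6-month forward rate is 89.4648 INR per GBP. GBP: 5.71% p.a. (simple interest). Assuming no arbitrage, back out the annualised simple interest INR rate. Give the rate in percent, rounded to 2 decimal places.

0.86%

T = 6/12 years.
F/S = 89.4648/91.625 = 0.9764235 = (growth of INR) / (growth of GBP).
GBP growth factor: 1 + 0.0571×6/12 = 1.028550.
Hence g_INR = 1.0043004.
(1.0043004 − 1)/T = 0.008601, i.e. 0.86%.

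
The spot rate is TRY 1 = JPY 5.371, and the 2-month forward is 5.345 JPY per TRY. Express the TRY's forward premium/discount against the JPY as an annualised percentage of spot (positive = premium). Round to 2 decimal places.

-2.90%

T = 2/12 years.
TRY trades forward at -0.48408% vs spot over the period.
Annualise by dividing by T: -0.0048408 / (2/12) = -0.029045 → -2.90%.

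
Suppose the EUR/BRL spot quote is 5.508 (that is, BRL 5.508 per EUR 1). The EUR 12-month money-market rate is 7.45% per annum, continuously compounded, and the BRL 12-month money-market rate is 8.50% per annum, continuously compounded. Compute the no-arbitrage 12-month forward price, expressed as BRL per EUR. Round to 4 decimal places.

T = 1 year.
BRL accumulates by e^(0.0850×1) = 1.0887171.
EUR growth factor: e^(0.0745×1) = 1.0773453.
CIP: F = S · (grow BRL)/(grow EUR) = 5.508 × 1.0887171/1.0773453 = 5.566139 BRL per EUR.

5.5661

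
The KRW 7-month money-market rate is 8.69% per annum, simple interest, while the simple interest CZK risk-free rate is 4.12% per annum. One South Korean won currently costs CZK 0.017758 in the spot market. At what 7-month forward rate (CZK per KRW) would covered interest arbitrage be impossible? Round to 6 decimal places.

0.017307

T = 7/12 years.
CZK growth factor: 1 + 0.0412×7/12 = 1.0240333.
KRW accumulates by 1 + 0.0869×7/12 = 1.0506917.
So F = 0.017758 × 1.0240333 / 1.0506917 = 0.01730744 (CZK/KRW).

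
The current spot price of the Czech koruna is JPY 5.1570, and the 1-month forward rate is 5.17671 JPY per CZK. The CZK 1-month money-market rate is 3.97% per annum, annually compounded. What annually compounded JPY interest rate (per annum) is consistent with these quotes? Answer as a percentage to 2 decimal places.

8.84%

T = 1/12 years.
By CIP, F/S equals the JPY-to-CZK growth ratio: 5.17671/5.157 = 1.0038220.
The CZK side grows by (1 + 0.0397)^(1/12) = 1.0032496.
Hence g_JPY = 1.007084.
r = 1.007084^(12/1) − 1 = 0.088400 → 8.84%.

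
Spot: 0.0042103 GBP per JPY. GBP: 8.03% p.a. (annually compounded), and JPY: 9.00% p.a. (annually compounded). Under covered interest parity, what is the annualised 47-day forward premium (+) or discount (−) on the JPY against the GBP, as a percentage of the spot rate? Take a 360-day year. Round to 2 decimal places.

-0.89%

T = 47/360 years.
No-arbitrage forward: 0.0042103 × 1.010135 / 1.0113145 = 0.0042053895 GBP/JPY.
(F − S)/S ÷ T = (0.0042053895 − 0.0042103)/0.0042103/(47/360) = -0.008933 → -0.89%.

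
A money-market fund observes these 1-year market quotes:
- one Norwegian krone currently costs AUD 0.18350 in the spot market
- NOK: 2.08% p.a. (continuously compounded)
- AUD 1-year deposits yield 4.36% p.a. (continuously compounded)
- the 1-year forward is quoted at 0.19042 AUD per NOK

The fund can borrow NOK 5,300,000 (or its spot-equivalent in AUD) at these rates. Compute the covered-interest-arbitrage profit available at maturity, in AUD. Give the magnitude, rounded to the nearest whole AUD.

AUD 14,547

T = 1 year.
Keep in NOK, deliver into the forward: 5,300,000·1.021017828·0.19042 = AUD 1,030,437.74.
Swap to AUD now, deposit: 5,300,000·0.18350·1.044564446 = AUD 1,015,891.15.
The quoted forward overvalues NOK, so borrow AUD, buy NOK at spot, deposit the NOK at 2.08%, and sell the proceeds forward at 0.19042.
Profit = 1,030,437.74 − 1,015,891.15 = AUD 14,547.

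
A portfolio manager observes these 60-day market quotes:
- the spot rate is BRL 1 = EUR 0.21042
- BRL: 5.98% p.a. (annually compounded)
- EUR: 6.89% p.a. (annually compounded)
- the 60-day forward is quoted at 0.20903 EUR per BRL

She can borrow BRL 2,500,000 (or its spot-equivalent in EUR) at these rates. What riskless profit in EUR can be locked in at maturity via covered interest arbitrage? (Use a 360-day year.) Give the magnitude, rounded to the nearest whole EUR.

T = 60/360 years.
Route A — deposit BRL, sell forward: 2,500,000 × 1.00972704 × 0.20903 = EUR 527,658.11.
Route B — convert at spot, deposit EUR: 2,500,000 × 0.21042 × 1.0111669 = EUR 531,924.35.
The quoted forward undervalues BRL, so borrow BRL, convert to EUR at spot, deposit the EUR at 6.89%, and buy BRL forward at 0.20903 to cover the loan.
Profit = 531,924.35 − 527,658.11 = EUR 4,266.

EUR 4,266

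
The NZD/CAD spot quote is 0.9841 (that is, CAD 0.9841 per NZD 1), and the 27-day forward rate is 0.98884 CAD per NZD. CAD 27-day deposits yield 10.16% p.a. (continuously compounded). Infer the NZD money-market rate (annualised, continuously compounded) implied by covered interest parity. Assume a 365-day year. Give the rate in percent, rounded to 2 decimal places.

T = 27/365 years.
CIP gives F = S · g_CAD/g_NZD, so g_CAD/g_NZD = 0.98884/0.9841 = 1.0048166.
CAD growth factor: e^(0.1016×27/365) = 1.0075439.
So the NZD growth factor = 1.0027142.
Take logs: ln 1.0027142 / (27/365) = 0.036642, so 3.66%.

3.66%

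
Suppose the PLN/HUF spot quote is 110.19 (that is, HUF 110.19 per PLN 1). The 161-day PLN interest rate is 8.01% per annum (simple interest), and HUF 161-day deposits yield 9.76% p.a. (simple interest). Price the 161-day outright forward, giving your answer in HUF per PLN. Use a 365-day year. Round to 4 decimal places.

T = 161/365 years.
Growth of 1 HUF over T: 1 + 0.0976×161/365 = 1.043050959.
PLN growth factor: 1 + 0.0801×161/365 = 1.035331781.
Forward (HUF per PLN) = 110.19 × 1.043050959 / 1.035331781 = 111.011549.

111.0115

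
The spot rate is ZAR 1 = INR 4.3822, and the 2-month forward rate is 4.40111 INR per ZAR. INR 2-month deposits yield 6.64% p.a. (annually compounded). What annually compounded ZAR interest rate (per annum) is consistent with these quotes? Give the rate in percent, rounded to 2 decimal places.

3.92%

T = 2/12 years.
F/S = 4.40111/4.3822 = 1.0043152 = (growth of INR) / (growth of ZAR).
INR growth factor: (1 + 0.0664)^(2/12) = 1.0107724.
That pins the ZAR growth at 1.0064295.
r = 1.0064295^(12/2) − 1 = 0.039202 → 3.92%.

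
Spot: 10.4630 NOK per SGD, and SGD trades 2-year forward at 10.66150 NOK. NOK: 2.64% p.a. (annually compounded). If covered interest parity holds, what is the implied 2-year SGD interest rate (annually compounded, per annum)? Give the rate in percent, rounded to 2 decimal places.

1.68%

T = 2 years.
CIP gives F = S · g_NOK/g_SGD, so g_NOK/g_SGD = 10.6615/10.463 = 1.0189716.
The NOK side grows by (1 + 0.0264)^2 = 1.053497.
That pins the SGD growth at 1.0338826.
r = 1.0338826^(1/2) − 1 = 0.016800 → 1.68%.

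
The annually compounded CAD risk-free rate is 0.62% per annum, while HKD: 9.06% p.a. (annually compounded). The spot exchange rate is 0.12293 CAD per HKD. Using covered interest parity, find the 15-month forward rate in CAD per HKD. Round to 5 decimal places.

T = 15/12 years.
CAD accumulates by (1 + 0.0062)^(15/12) = 1.007756.
HKD growth factor: (1 + 0.0906)^(15/12) = 1.1145046.
So F = 0.12293 × 1.007756 / 1.1145046 = 0.1111556 (CAD/HKD).

0.11116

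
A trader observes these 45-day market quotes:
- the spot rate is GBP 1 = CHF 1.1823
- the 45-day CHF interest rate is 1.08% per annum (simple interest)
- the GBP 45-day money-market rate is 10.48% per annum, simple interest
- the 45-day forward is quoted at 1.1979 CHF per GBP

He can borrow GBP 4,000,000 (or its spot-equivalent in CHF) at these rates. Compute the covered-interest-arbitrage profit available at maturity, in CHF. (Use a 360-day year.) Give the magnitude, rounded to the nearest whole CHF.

CHF 118,786

T = 45/360 years.
Keep in GBP, deliver into the forward: 4,000,000·1.013100·1.1979 = CHF 4,854,369.96.
Swap to CHF now, deposit: 4,000,000·1.1823·1.001350 = CHF 4,735,584.42.
The quoted forward overvalues GBP, so borrow CHF, buy GBP at spot, deposit the GBP at 10.48%, and sell the proceeds forward at 1.1979.
The gap between the two covered legs is CHF 118,786.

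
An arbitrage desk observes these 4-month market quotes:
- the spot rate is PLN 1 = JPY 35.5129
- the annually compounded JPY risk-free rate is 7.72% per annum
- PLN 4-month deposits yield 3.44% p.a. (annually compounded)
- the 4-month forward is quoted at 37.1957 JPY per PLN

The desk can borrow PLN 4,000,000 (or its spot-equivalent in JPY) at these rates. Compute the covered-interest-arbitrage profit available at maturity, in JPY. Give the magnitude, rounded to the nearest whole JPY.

JPY 4,852,814

T = 4/12 years.
Invest the PLN and cover forward: 4,000,000 × 1.01133763882 × 37.1957 = JPY 150,469,645.65.
Convert at spot and invest in JPY: 4,000,000 × 35.5129 × 1.02509814646 = JPY 145,616,831.86.
The quoted forward overvalues PLN, so borrow JPY, buy PLN at spot, deposit the PLN at 3.44%, and sell the proceeds forward at 37.1957.
Arbitrage profit = |150,469,645.65 − 145,616,831.86| = JPY 4,852,814.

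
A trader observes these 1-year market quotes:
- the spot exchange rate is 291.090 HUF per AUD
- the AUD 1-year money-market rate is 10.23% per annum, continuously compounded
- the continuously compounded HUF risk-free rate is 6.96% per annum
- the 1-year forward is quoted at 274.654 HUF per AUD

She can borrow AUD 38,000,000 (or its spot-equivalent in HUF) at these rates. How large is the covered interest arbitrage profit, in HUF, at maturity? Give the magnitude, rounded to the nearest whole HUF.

T = 1 year.
Route A — deposit AUD, sell forward: 38,000,000 × 1.107715736607 × 274.654 = HUF 11,561,065,201.04.
Route B — convert at spot, deposit HUF: 38,000,000 × 291.090 × 1.072079263771 = HUF 11,858,719,009.86.
The quoted forward undervalues AUD, so borrow AUD, convert to HUF at spot, deposit the HUF at 6.96%, and buy AUD forward at 274.654 to cover the loan.
The gap between the two covered legs is HUF 297,653,809.

HUF 297,653,809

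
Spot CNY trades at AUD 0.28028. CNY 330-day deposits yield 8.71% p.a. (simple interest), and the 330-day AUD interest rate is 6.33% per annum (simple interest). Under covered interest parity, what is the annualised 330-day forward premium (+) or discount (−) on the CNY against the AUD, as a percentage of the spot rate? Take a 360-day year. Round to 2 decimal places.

T = 330/360 years.
CIP forward (AUD per CNY) = 0.28028 × 1.058025/1.0798417 = 0.27461733.
(F − S)/S ÷ T = (0.27461733 − 0.28028)/0.28028/(330/360) = -0.022040 → -2.20%.

-2.20%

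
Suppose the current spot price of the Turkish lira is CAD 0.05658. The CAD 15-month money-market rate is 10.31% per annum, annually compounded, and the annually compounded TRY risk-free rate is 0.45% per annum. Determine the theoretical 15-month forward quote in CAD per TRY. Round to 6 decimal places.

0.063605

T = 15/12 years.
CAD growth factor: (1 + 0.1031)^(15/12) = 1.1304949.
Growth of 1 TRY over T: (1 + 0.0045)^(15/12) = 1.0056282.
So F = 0.05658 × 1.1304949 / 1.0056282 = 0.06360542 (CAD/TRY).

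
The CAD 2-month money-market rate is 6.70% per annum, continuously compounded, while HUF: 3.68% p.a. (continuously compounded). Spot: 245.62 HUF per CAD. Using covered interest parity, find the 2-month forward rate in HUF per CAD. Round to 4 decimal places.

244.3868

T = 2/12 years.
Growth of 1 HUF over T: e^(0.0368×2/12) = 1.006152181.
CAD accumulates by e^(0.0670×2/12) = 1.011229247.
Forward (HUF per CAD) = 245.62 × 1.006152181 / 1.011229247 = 244.386819.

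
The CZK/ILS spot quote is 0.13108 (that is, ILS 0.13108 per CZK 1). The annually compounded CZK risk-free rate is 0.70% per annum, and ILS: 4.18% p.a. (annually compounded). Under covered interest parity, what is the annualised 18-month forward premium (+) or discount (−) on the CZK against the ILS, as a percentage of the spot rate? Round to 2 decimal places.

+3.49%

T = 18/12 years.
F = S · g_ILS/g_CZK = 0.13108 × 1.0633507/1.0105184 = 0.13793317.
(F − S)/S ÷ T = (0.13793317 − 0.13108)/0.13108/(18/12) = 0.034855 → 3.49%.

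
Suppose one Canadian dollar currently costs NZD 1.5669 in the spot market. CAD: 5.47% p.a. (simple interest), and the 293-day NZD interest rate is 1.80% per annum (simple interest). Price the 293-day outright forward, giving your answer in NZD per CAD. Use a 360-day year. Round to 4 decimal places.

1.5221

T = 293/360 years.
NZD accumulates by 1 + 0.0180×293/360 = 1.014650.
CAD accumulates by 1 + 0.0547×293/360 = 1.0445197.
So F = 1.5669 × 1.014650 / 1.0445197 = 1.522092 (NZD/CAD).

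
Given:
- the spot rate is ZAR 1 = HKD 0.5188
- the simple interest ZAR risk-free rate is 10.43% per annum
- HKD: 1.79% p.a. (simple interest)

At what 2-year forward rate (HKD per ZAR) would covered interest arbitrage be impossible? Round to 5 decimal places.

0.44462

T = 2 years.
HKD growth factor: 1 + 0.0179×2 = 1.035800.
ZAR growth factor: 1 + 0.1043×2 = 1.208600.
So F = 0.5188 × 1.035800 / 1.208600 = 0.4446244 (HKD/ZAR).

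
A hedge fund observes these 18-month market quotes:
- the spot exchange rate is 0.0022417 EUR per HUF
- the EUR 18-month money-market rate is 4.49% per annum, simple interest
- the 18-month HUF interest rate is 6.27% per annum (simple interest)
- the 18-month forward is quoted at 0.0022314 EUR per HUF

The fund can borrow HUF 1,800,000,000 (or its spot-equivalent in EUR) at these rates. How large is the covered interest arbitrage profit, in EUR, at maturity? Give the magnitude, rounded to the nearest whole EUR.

T = 18/12 years.
Keep in HUF, deliver into the forward: 1,800,000,000·1.094050·0.0022314 = EUR 4,394,273.71.
Swap to EUR now, deposit: 1,800,000,000·0.0022417·1.067350 = EUR 4,306,821.29.
The quoted forward overvalues HUF, so borrow EUR, buy HUF at spot, deposit the HUF at 6.27%, and sell the proceeds forward at 0.0022314.
Arbitrage profit = |4,394,273.71 − 4,306,821.29| = EUR 87,452.

EUR 87,452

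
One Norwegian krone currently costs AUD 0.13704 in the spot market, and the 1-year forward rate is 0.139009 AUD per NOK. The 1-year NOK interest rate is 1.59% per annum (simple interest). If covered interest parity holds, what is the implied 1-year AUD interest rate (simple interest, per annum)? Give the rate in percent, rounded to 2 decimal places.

3.05%

T = 1 year.
F/S = 0.139009/0.13704 = 1.0143681 = (growth of AUD) / (growth of NOK).
The NOK side grows by 1 + 0.0159×1 = 1.015900.
That pins the AUD growth at 1.0304966.
(1.0304966 − 1)/T = 0.030497, i.e. 3.05%.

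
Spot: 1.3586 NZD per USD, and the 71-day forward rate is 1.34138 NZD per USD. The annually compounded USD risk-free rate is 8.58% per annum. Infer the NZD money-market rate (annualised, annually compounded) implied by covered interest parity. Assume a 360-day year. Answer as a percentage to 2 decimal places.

T = 71/360 years.
By CIP, F/S equals the NZD-to-USD growth ratio: 1.34138/1.3586 = 0.9873252.
USD growth factor: (1 + 0.0858)^(71/360) = 1.0163672.
So the NZD growth factor = 1.0034849.
Annualise: 1.0034849^(360/71) − 1 = 0.017796 = 1.78%.

1.78%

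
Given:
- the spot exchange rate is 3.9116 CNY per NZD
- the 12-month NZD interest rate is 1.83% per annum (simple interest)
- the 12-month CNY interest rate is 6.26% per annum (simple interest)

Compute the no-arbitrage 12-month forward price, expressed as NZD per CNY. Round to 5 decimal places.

0.24499

T = 1 year.
CNY accumulates by 1 + 0.0626×1 = 1.062600.
Growth of 1 NZD over T: 1 + 0.0183×1 = 1.018300.
So F = 3.9116 × 1.062600 / 1.018300 = 4.081770 (CNY/NZD).
Invert for NZD per CNY: 1 / 4.081770 = 0.24499.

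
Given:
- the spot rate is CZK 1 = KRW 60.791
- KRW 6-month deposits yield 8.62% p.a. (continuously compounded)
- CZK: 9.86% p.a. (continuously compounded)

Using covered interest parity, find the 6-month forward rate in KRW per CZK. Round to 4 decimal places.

60.4153

T = 6/12 years.
Growth of 1 KRW over T: e^(0.0862×6/12) = 1.04404229.
Growth of 1 CZK over T: e^(0.0986×6/12) = 1.05053546.
So F = 60.791 × 1.04404229 / 1.05053546 = 60.415262 (KRW/CZK).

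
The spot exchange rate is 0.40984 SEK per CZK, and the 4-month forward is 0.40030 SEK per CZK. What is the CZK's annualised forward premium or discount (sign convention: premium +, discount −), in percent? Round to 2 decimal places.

-6.98%

T = 4/12 years.
CZK trades forward at -2.32774% vs spot over the period.
×(1/T) gives -6.98% p.a.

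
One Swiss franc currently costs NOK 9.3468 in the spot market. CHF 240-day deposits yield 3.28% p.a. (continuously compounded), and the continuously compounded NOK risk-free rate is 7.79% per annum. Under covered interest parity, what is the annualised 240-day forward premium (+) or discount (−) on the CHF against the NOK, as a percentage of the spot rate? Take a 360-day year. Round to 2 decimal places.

T = 240/360 years.
F = S · g_NOK/g_CHF = 9.3468 × 1.0533055/1.0221075 = 9.6320943.
Annualised premium = (F − S)/S × (1/T) = (9.6320943 − 9.3468)/9.3468 ÷ (240/360) = 4.58%.

+4.58%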